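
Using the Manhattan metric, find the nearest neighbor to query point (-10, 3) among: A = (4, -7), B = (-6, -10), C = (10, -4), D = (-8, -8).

Distances: d(A) = 24, d(B) = 17, d(C) = 27, d(D) = 13. Nearest: D = (-8, -8) with distance 13.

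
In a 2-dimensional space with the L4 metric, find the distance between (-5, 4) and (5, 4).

(Σ|x_i - y_i|^4)^(1/4) = (|-5 - 5|^4 + |4 - 4|^4)^(1/4)
= (10^4 + 0^4)^(1/4) = (10000 + 0)^(1/4) = (10000)^(1/4) = 10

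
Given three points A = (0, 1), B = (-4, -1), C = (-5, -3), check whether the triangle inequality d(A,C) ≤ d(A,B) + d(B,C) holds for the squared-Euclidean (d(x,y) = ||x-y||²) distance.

d(A,B) = 4² + 2² = 20, d(B,C) = 1² + 2² = 5, d(A,C) = 5² + 4² = 41.
d(A,C) = 41 > 20 + 5 = 25. Triangle inequality is VIOLATED. (Squared-Euclidean is not a metric — this is a counterexample.)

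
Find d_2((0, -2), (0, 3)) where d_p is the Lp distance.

(Σ|x_i - y_i|^2)^(1/2) = (|0 - 0|^2 + |-2 - 3|^2)^(1/2)
= (0^2 + 5^2)^(1/2) = (0 + 25)^(1/2) = (25)^(1/2) = 5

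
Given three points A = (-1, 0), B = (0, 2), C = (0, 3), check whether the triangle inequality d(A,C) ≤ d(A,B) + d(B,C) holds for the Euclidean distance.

d(A,B) = √(1² + 2²) = √5 ≈ 2.2361, d(B,C) = √(0² + 1²) = √1 = 1, d(A,C) = √(1² + 3²) = √10 ≈ 3.1623.
d(A,C) ≈ 3.1623 ≤ 2.2361 + 1 = 3.2361. Triangle inequality is satisfied.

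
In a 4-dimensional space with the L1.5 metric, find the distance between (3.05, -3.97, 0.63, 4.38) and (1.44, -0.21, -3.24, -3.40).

(Σ|x_i - y_i|^1.5)^(1/1.5) = (|3.05 - 1.44|^1.5 + |-3.97 - (-0.21)|^1.5 + |0.63 - (-3.24)|^1.5 + |4.38 - (-3.4)|^1.5)^(1/1.5)
= (1.61^1.5 + 3.76^1.5 + 3.87^1.5 + 7.78^1.5)^(1/1.5) ≈ (2.0429 + 7.2909 + 7.6132 + 21.7005)^(1/1.5) = (38.6475)^(1/1.5) ≈ 11.4309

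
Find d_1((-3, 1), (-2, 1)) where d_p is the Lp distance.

Σ|x_i - y_i| = |-3 - (-2)| + |1 - 1| = 1 + 0 = 1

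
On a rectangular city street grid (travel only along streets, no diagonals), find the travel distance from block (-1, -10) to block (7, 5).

Σ|x_i - y_i| = |-1 - 7| + |-10 - 5| = 8 + 15 = 23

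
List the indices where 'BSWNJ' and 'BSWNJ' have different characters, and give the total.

Differing positions: none. Hamming distance = 0.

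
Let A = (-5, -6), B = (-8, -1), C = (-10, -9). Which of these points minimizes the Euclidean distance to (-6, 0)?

Distances: d(A) ≈ 6.0828, d(B) ≈ 2.2361, d(C) ≈ 9.8489. Nearest: B = (-8, -1) with distance 2.2361.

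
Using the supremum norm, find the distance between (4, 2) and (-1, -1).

max(|x_i - y_i|) = max(|4 - (-1)|, |2 - (-1)|) = max(5, 3) = 5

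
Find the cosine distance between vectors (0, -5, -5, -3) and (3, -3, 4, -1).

With u = (0, -5, -5, -3), v = (3, -3, 4, -1):
u·v = 0·3 + (-5)·(-3) + (-5)·4 + (-3)·(-1) = 0 + 15 + (-20) + 3 = -2.
|u| = √(0² + (-5)² + (-5)² + (-3)²) = √59, |v| = √(3² + (-3)² + 4² + (-1)²) = √35, so |u||v| = √(59·35) = √2065.
cos θ = (u·v)/(|u||v|) = -2/√2065 ≈ -0.044
Cosine distance = 1 - cos θ ≈ 1 - (-0.044) = 1.044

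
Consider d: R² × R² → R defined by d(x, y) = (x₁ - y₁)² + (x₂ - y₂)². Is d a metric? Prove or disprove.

No. The squared Euclidean distance fails the triangle inequality. Counterexample: x = (0, 0), y = (4, 3), z = (8, 6). d(x,z) = 8² + 6² = 100, but d(x,y) + d(y,z) = (4² + 3²) + (4² + 3²) = 25 + 25 = 50. Since 100 > 50, the triangle inequality is violated. (Note: √d, the ordinary Euclidean distance, IS a metric.)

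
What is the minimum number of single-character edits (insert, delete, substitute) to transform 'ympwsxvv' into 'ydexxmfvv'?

Let D[i][j] be the edit distance between the first i characters of 'ympwsxvv' and the first j characters of 'ydexxmfvv', with D[i][0] = i, D[0][j] = j, and D[i][j] = D[i-1][j-1] if the characters match, else 1 + min(D[i-1][j], D[i][j-1], D[i-1][j-1]). Filling the table (rows: prefixes of 'ympwsxvv', columns: prefixes of 'ydexxmfvv'):
     ε  y  d  e  x  x  m  f  v  v
  ε  0  1  2  3  4  5  6  7  8  9
  y  1  0  1  2  3  4  5  6  7  8
  m  2  1  1  2  3  4  4  5  6  7
  p  3  2  2  2  3  4  5  5  6  7
  w  4  3  3  3  3  4  5  6  6  7
  s  5  4  4  4  4  4  5  6  7  7
  x  6  5  5  5  4  4  5  6  7  8
  v  7  6  6  6  5  5  5  6  6  7
  v  8  7  7  7  6  6  6  6  6  6
The bottom-right entry gives D[8][9] = 6, so no sequence of fewer than 6 edits works. Backtracking through the table gives one optimal edit sequence (6 edits):
  ympwsxvv → ydmpwsxvv (ins d @2)
  ydmpwsxvv → ydepwsxvv (sub m→e @3)
  ydepwsxvv → ydexwsxvv (sub p→x @4)
  ydexwsxvv → ydexxsxvv (sub w→x @5)
  ydexxsxvv → ydexxmxvv (sub s→m @6)
  ydexxmxvv → ydexxmfvv (sub x→f @7)
Edit distance = 6.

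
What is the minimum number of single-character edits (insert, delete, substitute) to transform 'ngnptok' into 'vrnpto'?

Let D[i][j] be the edit distance between the first i characters of 'ngnptok' and the first j characters of 'vrnpto', with D[i][0] = i, D[0][j] = j, and D[i][j] = D[i-1][j-1] if the characters match, else 1 + min(D[i-1][j], D[i][j-1], D[i-1][j-1]). Filling the table (rows: prefixes of 'ngnptok', columns: prefixes of 'vrnpto'):
     ε  v  r  n  p  t  o
  ε  0  1  2  3  4  5  6
  n  1  1  2  2  3  4  5
  g  2  2  2  3  3  4  5
  n  3  3  3  2  3  4  5
  p  4  4  4  3  2  3  4
  t  5  5  5  4  3  2  3
  o  6  6  6  5  4  3  2
  k  7  7  7  6  5  4  3
The bottom-right entry gives D[7][6] = 3, so no sequence of fewer than 3 edits works. Backtracking through the table gives one optimal edit sequence (3 edits):
  ngnptok → vgnptok (sub n→v @1)
  vgnptok → vrnptok (sub g→r @2)
  vrnptok → vrnpto (del k @7)
Edit distance = 3.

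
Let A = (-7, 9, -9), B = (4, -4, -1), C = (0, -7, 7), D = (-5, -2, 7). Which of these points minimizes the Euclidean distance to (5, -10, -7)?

Distances: d(A) ≈ 22.561, d(B) ≈ 8.544, d(C) ≈ 15.1658, d(D) ≈ 18.9737. Nearest: B = (4, -4, -1) with distance 8.544.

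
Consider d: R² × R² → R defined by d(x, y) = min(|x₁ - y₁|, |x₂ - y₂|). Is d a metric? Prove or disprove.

No. d fails identity of indiscernibles: take x = (1, 0) and y = (1, 1). Then d(x,y) = min(|1 - 1|, |0 - 1|) = min(0, 1) = 0, yet x ≠ y.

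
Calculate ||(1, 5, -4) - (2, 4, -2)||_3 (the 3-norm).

(Σ|x_i - y_i|^3)^(1/3) = (|1 - 2|^3 + |5 - 4|^3 + |-4 - (-2)|^3)^(1/3)
= (1^3 + 1^3 + 2^3)^(1/3) = (1 + 1 + 8)^(1/3) = (10)^(1/3) ≈ 2.1544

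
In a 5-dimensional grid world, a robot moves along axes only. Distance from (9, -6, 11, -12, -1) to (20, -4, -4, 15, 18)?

Σ|x_i - y_i| = |9 - 20| + |-6 - (-4)| + |11 - (-4)| + |-12 - 15| + |-1 - 18| = 11 + 2 + 15 + 27 + 19 = 74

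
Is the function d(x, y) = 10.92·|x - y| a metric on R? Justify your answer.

Yes. Since |x - y| is a metric on R and 10.92 > 0, the positive scalar multiple 10.92·|x - y| is also a metric: scaling by a positive constant preserves non-negativity, identity (d=0 ⟺ |x-y|=0 ⟺ x=y), symmetry, and the triangle inequality.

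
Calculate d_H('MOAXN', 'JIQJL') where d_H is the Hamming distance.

Differing positions: 1, 2, 3, 4, 5. Hamming distance = 5.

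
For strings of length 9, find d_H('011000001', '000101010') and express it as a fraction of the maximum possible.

Differing positions: 2, 3, 4, 6, 8, 9. Hamming distance = 6. The maximum possible Hamming distance for length-9 strings is 9, so d_H/9 = 6/9 ≈ 0.6667.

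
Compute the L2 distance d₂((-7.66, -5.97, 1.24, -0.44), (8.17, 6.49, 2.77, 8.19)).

√(Σ(x_i - y_i)²) = √((-7.66 - 8.17)² + (-5.97 - 6.49)² + (1.24 - 2.77)² + (-0.44 - 8.19)²)
= √((-15.83)² + (-12.46)² + (-1.53)² + (-8.63)²) = √(250.5889 + 155.2516 + 2.3409 + 74.4769) = √482.6583 ≈ 21.9695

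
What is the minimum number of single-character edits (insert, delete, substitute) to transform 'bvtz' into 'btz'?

Let D[i][j] be the edit distance between the first i characters of 'bvtz' and the first j characters of 'btz', with D[i][0] = i, D[0][j] = j, and D[i][j] = D[i-1][j-1] if the characters match, else 1 + min(D[i-1][j], D[i][j-1], D[i-1][j-1]). Filling the table (rows: prefixes of 'bvtz', columns: prefixes of 'btz'):
     ε  b  t  z
  ε  0  1  2  3
  b  1  0  1  2
  v  2  1  1  2
  t  3  2  1  2
  z  4  3  2  1
The bottom-right entry gives D[4][3] = 1, so no sequence of fewer than 1 edit works. Backtracking through the table gives one optimal edit sequence (1 edit):
  bvtz → btz (del v @2)
Edit distance = 1.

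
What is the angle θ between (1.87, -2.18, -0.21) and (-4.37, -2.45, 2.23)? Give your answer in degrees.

With u = (1.87, -2.18, -0.21), v = (-4.37, -2.45, 2.23):
u·v = 1.87·(-4.37) + (-2.18)·(-2.45) + (-0.21)·2.23 = (-8.1719) + 5.341 + (-0.4683) = -3.2992.
|u| = √(1.87² + (-2.18)² + (-0.21)²) = √(3.4969 + 4.7524 + 0.0441) = √8.2934, |v| = √((-4.37)² + (-2.45)² + 2.23²) = √(19.0969 + 6.0025 + 4.9729) = √30.0723.
cos θ = (u·v)/(|u||v|) = -3.2992/(√8.2934·√30.0723) ≈ -0.20891
θ = arccos(-0.20891) ≈ 102.06°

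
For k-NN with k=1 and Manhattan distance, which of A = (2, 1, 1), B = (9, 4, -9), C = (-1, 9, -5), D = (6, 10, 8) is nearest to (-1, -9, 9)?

Distances: d(A) = 21, d(B) = 41, d(C) = 32, d(D) = 27. Nearest: A = (2, 1, 1) with distance 21.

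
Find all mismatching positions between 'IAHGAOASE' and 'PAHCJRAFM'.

Differing positions: 1, 4, 5, 6, 8, 9. Hamming distance = 6.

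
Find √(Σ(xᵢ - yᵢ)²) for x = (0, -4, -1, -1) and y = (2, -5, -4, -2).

√(Σ(x_i - y_i)²) = √((0 - 2)² + (-4 - (-5))² + (-1 - (-4))² + (-1 - (-2))²)
= √((-2)² + 1² + 3² + 1²) = √(4 + 1 + 9 + 1) = √15 ≈ 3.873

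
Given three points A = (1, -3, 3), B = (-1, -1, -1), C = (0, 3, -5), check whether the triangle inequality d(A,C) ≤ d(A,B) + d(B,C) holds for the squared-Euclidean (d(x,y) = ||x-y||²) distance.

d(A,B) = 2² + 2² + 4² = 24, d(B,C) = 1² + 4² + 4² = 33, d(A,C) = 1² + 6² + 8² = 101.
d(A,C) = 101 > 24 + 33 = 57. Triangle inequality is VIOLATED. (Squared-Euclidean is not a metric — this is a counterexample.)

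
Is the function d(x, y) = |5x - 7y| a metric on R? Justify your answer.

No. d fails symmetry: d(4, 6) = |5·4 - 7·6| = |-22| = 22, but d(6, 4) = |5·6 - 7·4| = |2| = 2. Since 22 ≠ 2, d(x,y) ≠ d(y,x) in general.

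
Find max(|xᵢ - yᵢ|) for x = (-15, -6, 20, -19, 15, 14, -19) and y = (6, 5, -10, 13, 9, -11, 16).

max(|x_i - y_i|) = max(|-15 - 6|, |-6 - 5|, |20 - (-10)|, |-19 - 13|, |15 - 9|, |14 - (-11)|, |-19 - 16|) = max(21, 11, 30, 32, 6, 25, 35) = 35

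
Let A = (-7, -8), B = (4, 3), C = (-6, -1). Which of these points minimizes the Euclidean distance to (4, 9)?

Distances: d(A) ≈ 20.2485, d(B) = 6, d(C) ≈ 14.1421. Nearest: B = (4, 3) with distance 6.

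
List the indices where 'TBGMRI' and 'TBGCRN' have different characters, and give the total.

Differing positions: 4, 6. Hamming distance = 2.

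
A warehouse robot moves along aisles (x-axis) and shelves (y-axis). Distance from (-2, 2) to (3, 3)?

Σ|x_i - y_i| = |-2 - 3| + |2 - 3| = 5 + 1 = 6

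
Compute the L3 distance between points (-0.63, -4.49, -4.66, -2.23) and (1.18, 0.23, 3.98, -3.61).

(Σ|x_i - y_i|^3)^(1/3) = (|-0.63 - 1.18|^3 + |-4.49 - 0.23|^3 + |-4.66 - 3.98|^3 + |-2.23 - (-3.61)|^3)^(1/3)
= (1.81^3 + 4.72^3 + 8.64^3 + 1.38^3)^(1/3) ≈ (5.9297 + 105.154 + 644.9725 + 2.6281)^(1/3) = (758.6843)^(1/3) ≈ 9.1205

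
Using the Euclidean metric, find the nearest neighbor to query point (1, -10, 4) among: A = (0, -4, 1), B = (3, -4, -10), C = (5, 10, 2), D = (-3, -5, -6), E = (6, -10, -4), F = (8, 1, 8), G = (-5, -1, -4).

Distances: d(A) ≈ 6.7823, d(B) ≈ 15.3623, d(C) ≈ 20.4939, d(D) ≈ 11.8743, d(E) ≈ 9.434, d(F) ≈ 13.6382, d(G) ≈ 13.4536. Nearest: A = (0, -4, 1) with distance 6.7823.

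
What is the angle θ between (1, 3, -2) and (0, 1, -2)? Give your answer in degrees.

With u = (1, 3, -2), v = (0, 1, -2):
u·v = 1·0 + 3·1 + (-2)·(-2) = 0 + 3 + 4 = 7.
|u| = √(1² + 3² + (-2)²) = √14, |v| = √(0² + 1² + (-2)²) = √5, so |u||v| = √(14·5) = √70.
cos θ = (u·v)/(|u||v|) = 7/√70 ≈ 0.83666
θ = arccos(0.83666) ≈ 33.21°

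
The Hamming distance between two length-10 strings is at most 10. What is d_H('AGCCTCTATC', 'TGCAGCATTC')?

Differing positions: 1, 4, 5, 7, 8. Hamming distance = 5. The maximum possible Hamming distance for length-10 strings is 10, so d_H/10 = 5/10 = 0.5.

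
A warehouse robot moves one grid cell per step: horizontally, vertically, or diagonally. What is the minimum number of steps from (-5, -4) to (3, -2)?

max(|x_i - y_i|) = max(|-5 - 3|, |-4 - (-2)|) = max(8, 2) = 8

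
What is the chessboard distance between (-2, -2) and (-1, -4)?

max(|x_i - y_i|) = max(|-2 - (-1)|, |-2 - (-4)|) = max(1, 2) = 2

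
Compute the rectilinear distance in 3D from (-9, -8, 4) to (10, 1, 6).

Σ|x_i - y_i| = |-9 - 10| + |-8 - 1| + |4 - 6| = 19 + 9 + 2 = 30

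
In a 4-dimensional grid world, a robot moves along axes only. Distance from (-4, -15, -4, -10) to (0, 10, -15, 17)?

Σ|x_i - y_i| = |-4 - 0| + |-15 - 10| + |-4 - (-15)| + |-10 - 17| = 4 + 25 + 11 + 27 = 67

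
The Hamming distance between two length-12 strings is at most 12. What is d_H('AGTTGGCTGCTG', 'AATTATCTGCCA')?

Differing positions: 2, 5, 6, 11, 12. Hamming distance = 5. The maximum possible Hamming distance for length-12 strings is 12, so d_H/12 = 5/12 ≈ 0.4167.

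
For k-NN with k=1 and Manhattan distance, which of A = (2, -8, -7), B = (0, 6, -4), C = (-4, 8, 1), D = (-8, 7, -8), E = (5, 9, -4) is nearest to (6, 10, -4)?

Distances: d(A) = 25, d(B) = 10, d(C) = 17, d(D) = 21, d(E) = 2. Nearest: E = (5, 9, -4) with distance 2.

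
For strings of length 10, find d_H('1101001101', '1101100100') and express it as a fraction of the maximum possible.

Differing positions: 5, 7, 10. Hamming distance = 3. The maximum possible Hamming distance for length-10 strings is 10, so d_H/10 = 3/10 = 0.3.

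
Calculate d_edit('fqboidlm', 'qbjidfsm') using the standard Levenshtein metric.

Let D[i][j] be the edit distance between the first i characters of 'fqboidlm' and the first j characters of 'qbjidfsm', with D[i][0] = i, D[0][j] = j, and D[i][j] = D[i-1][j-1] if the characters match, else 1 + min(D[i-1][j], D[i][j-1], D[i-1][j-1]). Filling the table (rows: prefixes of 'fqboidlm', columns: prefixes of 'qbjidfsm'):
     ε  q  b  j  i  d  f  s  m
  ε  0  1  2  3  4  5  6  7  8
  f  1  1  2  3  4  5  5  6  7
  q  2  1  2  3  4  5  6  6  7
  b  3  2  1  2  3  4  5  6  7
  o  4  3  2  2  3  4  5  6  7
  i  5  4  3  3  2  3  4  5  6
  d  6  5  4  4  3  2  3  4  5
  l  7  6  5  5  4  3  3  4  5
  m  8  7  6  6  5  4  4  4  4
The bottom-right entry gives D[8][8] = 4, so no sequence of fewer than 4 edits works. Backtracking through the table gives one optimal edit sequence (4 edits):
  fqboidlm → qboidlm (del f @1)
  qboidlm → qbjidlm (sub o→j @3)
  qbjidlm → qbjidflm (ins f @6)
  qbjidflm → qbjidfsm (sub l→s @7)
Edit distance = 4.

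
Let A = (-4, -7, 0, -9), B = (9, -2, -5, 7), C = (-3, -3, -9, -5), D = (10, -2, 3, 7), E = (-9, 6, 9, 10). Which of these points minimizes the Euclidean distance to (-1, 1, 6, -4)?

Distances: d(A) ≈ 11.5758, d(B) ≈ 18.735, d(C) ≈ 15.6844, d(D) ≈ 16.1245, d(E) ≈ 17.1464. Nearest: A = (-4, -7, 0, -9) with distance 11.5758.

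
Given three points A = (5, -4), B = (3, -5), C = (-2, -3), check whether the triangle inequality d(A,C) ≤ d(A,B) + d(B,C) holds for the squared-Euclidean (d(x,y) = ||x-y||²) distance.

d(A,B) = 2² + 1² = 5, d(B,C) = 5² + 2² = 29, d(A,C) = 7² + 1² = 50.
d(A,C) = 50 > 5 + 29 = 34. Triangle inequality is VIOLATED. (Squared-Euclidean is not a metric — this is a counterexample.)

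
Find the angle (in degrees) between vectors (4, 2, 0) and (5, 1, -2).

With u = (4, 2, 0), v = (5, 1, -2):
u·v = 4·5 + 2·1 + 0·(-2) = 20 + 2 + 0 = 22.
|u| = √(4² + 2² + 0²) = √20, |v| = √(5² + 1² + (-2)²) = √30, so |u||v| = √(20·30) = √600.
cos θ = (u·v)/(|u||v|) = 22/√600 ≈ 0.898146
θ = arccos(0.898146) ≈ 26.08°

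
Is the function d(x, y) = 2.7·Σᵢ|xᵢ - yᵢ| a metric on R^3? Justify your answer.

Yes. The L1 (Manhattan) norm induces a metric on R^3, and multiplying a metric by a positive constant 2.7 > 0 preserves all four axioms: non-negativity (2.7·||x-y|| ≥ 0), identity (2.7·||x-y|| = 0 ⟺ ||x-y|| = 0 ⟺ x = y), symmetry (||x-y|| = ||y-x||), and the triangle inequality (2.7·||x-z|| ≤ 2.7·||x-y|| + 2.7·||y-z||). So d is a metric.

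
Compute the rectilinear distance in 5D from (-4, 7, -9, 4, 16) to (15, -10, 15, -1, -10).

Σ|x_i - y_i| = |-4 - 15| + |7 - (-10)| + |-9 - 15| + |4 - (-1)| + |16 - (-10)| = 19 + 17 + 24 + 5 + 26 = 91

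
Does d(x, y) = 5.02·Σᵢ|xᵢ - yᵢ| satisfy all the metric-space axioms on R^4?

Yes. The L1 (Manhattan) norm induces a metric on R^4, and multiplying a metric by a positive constant 5.02 > 0 preserves all four axioms: non-negativity (5.02·||x-y|| ≥ 0), identity (5.02·||x-y|| = 0 ⟺ ||x-y|| = 0 ⟺ x = y), symmetry (||x-y|| = ||y-x||), and the triangle inequality (5.02·||x-z|| ≤ 5.02·||x-y|| + 5.02·||y-z||). So d is a metric.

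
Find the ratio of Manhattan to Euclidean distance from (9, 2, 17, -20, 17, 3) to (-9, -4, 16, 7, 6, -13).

L1 = |9 - (-9)| + |2 - (-4)| + |17 - 16| + |-20 - 7| + |17 - 6| + |3 - (-13)| = 18 + 6 + 1 + 27 + 11 + 16 = 79
L2 = √(18² + 6² + 1² + 27² + 11² + 16²) = √1467 ≈ 38.3014
L1 ≥ L2 always (equality iff movement is along one axis); L1 > L2 here.
Ratio L1/L2 = 79/√1467 ≈ 2.0626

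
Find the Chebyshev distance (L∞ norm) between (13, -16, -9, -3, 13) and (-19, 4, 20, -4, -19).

max(|x_i - y_i|) = max(|13 - (-19)|, |-16 - 4|, |-9 - 20|, |-3 - (-4)|, |13 - (-19)|) = max(32, 20, 29, 1, 32) = 32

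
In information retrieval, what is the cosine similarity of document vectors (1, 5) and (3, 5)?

With u = (1, 5), v = (3, 5):
u·v = 1·3 + 5·5 = 3 + 25 = 28.
|u| = √(1² + 5²) = √26, |v| = √(3² + 5²) = √34, so |u||v| = √(26·34) = √884.
cos θ = (u·v)/(|u||v|) = 28/√884 ≈ 0.9417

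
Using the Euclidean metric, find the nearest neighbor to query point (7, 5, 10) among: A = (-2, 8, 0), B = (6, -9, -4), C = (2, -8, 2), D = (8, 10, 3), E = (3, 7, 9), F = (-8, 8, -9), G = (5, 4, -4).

Distances: d(A) ≈ 13.784, d(B) ≈ 19.8242, d(C) ≈ 16.0624, d(D) ≈ 8.6603, d(E) ≈ 4.5826, d(F) ≈ 24.3926, d(G) ≈ 14.1774. Nearest: E = (3, 7, 9) with distance 4.5826.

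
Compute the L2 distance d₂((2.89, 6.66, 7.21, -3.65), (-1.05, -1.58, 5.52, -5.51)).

√(Σ(x_i - y_i)²) = √((2.89 - (-1.05))² + (6.66 - (-1.58))² + (7.21 - 5.52)² + (-3.65 - (-5.51))²)
= √(3.94² + 8.24² + 1.69² + 1.86²) = √(15.5236 + 67.8976 + 2.8561 + 3.4596) = √89.7369 ≈ 9.473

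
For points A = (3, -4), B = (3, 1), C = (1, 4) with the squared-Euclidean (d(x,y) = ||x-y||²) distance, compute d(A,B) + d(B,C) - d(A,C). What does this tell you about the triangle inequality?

d(A,B) = 0² + 5² = 25, d(B,C) = 2² + 3² = 13, d(A,C) = 2² + 8² = 68.
d(A,B) + d(B,C) - d(A,C) = 25 + 13 - 68 = 38 - 68 = -30. This is < 0, so the triangle inequality FAILS for these points (squared-Euclidean is not a metric).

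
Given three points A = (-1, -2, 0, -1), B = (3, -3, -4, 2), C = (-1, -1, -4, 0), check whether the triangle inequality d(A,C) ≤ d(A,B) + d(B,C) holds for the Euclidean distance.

d(A,B) = √(4² + 1² + 4² + 3²) = √42 ≈ 6.4807, d(B,C) = √(4² + 2² + 0² + 2²) = √24 ≈ 4.899, d(A,C) = √(0² + 1² + 4² + 1²) = √18 ≈ 4.2426.
d(A,C) ≈ 4.2426 ≤ 6.4807 + 4.899 = 11.3797. Triangle inequality is satisfied.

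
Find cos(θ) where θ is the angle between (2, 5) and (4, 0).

With u = (2, 5), v = (4, 0):
u·v = 2·4 + 5·0 = 8 + 0 = 8.
|u| = √(2² + 5²) = √29, |v| = √(4² + 0²) = √16, so |u||v| = √(29·16) = √464.
cos θ = (u·v)/(|u||v|) = 8/√464 ≈ 0.3714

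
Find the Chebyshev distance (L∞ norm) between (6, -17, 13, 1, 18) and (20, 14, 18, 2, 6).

max(|x_i - y_i|) = max(|6 - 20|, |-17 - 14|, |13 - 18|, |1 - 2|, |18 - 6|) = max(14, 31, 5, 1, 12) = 31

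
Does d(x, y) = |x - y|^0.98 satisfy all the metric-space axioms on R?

Yes. With 0 < p = 0.98 ≤ 1, d(x,y) = |x-y|^0.98 is a metric on R. Non-negativity and symmetry are immediate; |x-y|^0.98 = 0 ⟺ |x-y| = 0 ⟺ x = y. For the triangle inequality, the function t ↦ t^0.98 is subadditive on [0,∞) when p ≤ 1, so |x-z|^0.98 ≤ (|x-y| + |y-z|)^0.98 ≤ |x-y|^0.98 + |y-z|^0.98.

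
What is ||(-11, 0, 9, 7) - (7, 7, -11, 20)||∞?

max(|x_i - y_i|) = max(|-11 - 7|, |0 - 7|, |9 - (-11)|, |7 - 20|) = max(18, 7, 20, 13) = 20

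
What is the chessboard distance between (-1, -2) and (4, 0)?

max(|x_i - y_i|) = max(|-1 - 4|, |-2 - 0|) = max(5, 2) = 5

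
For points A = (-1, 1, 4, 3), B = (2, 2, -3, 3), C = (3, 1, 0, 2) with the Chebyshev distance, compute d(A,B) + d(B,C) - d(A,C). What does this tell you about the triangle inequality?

d(A,B) = max(3, 1, 7, 0) = 7, d(B,C) = max(1, 1, 3, 1) = 3, d(A,C) = max(4, 0, 4, 1) = 4.
d(A,B) + d(B,C) - d(A,C) = 7 + 3 - 4 = 10 - 4 = 6. This is ≥ 0, so the triangle inequality holds for these points.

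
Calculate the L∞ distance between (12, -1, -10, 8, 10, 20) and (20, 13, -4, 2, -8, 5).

max(|x_i - y_i|) = max(|12 - 20|, |-1 - 13|, |-10 - (-4)|, |8 - 2|, |10 - (-8)|, |20 - 5|) = max(8, 14, 6, 6, 18, 15) = 18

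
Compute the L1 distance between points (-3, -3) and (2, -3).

Σ|x_i - y_i| = |-3 - 2| + |-3 - (-3)| = 5 + 0 = 5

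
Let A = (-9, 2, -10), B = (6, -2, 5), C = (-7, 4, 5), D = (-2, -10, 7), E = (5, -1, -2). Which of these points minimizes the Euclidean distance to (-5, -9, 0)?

Distances: d(A) ≈ 15.3948, d(B) ≈ 13.9642, d(C) ≈ 14.0712, d(D) ≈ 7.6811, d(E) ≈ 12.9615. Nearest: D = (-2, -10, 7) with distance 7.6811.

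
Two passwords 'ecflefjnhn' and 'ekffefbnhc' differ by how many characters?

Differing positions: 2, 4, 7, 10. Hamming distance = 4.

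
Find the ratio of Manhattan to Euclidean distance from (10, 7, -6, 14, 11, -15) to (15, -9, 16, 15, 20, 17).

L1 = |10 - 15| + |7 - (-9)| + |-6 - 16| + |14 - 15| + |11 - 20| + |-15 - 17| = 5 + 16 + 22 + 1 + 9 + 32 = 85
L2 = √(5² + 16² + 22² + 1² + 9² + 32²) = √1871 ≈ 43.2551
L1 ≥ L2 always (equality iff movement is along one axis); L1 > L2 here.
Ratio L1/L2 = 85/√1871 ≈ 1.9651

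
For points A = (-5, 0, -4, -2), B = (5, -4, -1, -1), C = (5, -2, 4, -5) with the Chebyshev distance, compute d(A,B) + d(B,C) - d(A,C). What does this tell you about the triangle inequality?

d(A,B) = max(10, 4, 3, 1) = 10, d(B,C) = max(0, 2, 5, 4) = 5, d(A,C) = max(10, 2, 8, 3) = 10.
d(A,B) + d(B,C) - d(A,C) = 10 + 5 - 10 = 15 - 10 = 5. This is ≥ 0, so the triangle inequality holds for these points.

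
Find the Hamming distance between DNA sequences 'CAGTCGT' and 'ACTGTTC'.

Differing positions: 1, 2, 3, 4, 5, 6, 7. Hamming distance = 7.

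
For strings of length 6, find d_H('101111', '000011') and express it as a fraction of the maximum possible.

Differing positions: 1, 3, 4. Hamming distance = 3. The maximum possible Hamming distance for length-6 strings is 6, so d_H/6 = 3/6 = 0.5.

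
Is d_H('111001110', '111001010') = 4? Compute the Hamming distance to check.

Differing positions: 7. Hamming distance = 1, so the claim that d_H = 4 is false.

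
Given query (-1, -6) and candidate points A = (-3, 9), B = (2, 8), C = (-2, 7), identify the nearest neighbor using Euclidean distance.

Distances: d(A) ≈ 15.1327, d(B) ≈ 14.3178, d(C) ≈ 13.0384. Nearest: C = (-2, 7) with distance 13.0384.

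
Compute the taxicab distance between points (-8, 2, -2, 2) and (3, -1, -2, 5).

Σ|x_i - y_i| = |-8 - 3| + |2 - (-1)| + |-2 - (-2)| + |2 - 5| = 11 + 3 + 0 + 3 = 17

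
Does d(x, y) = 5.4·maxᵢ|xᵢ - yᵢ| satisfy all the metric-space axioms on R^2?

Yes. The L∞ (Chebyshev) norm induces a metric on R^2, and multiplying a metric by a positive constant 5.4 > 0 preserves all four axioms: non-negativity (5.4·||x-y|| ≥ 0), identity (5.4·||x-y|| = 0 ⟺ ||x-y|| = 0 ⟺ x = y), symmetry (||x-y|| = ||y-x||), and the triangle inequality (5.4·||x-z|| ≤ 5.4·||x-y|| + 5.4·||y-z||). So d is a metric.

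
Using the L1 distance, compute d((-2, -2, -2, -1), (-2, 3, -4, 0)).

Σ|x_i - y_i| = |-2 - (-2)| + |-2 - 3| + |-2 - (-4)| + |-1 - 0| = 0 + 5 + 2 + 1 = 8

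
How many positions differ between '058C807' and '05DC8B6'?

Differing positions: 3, 6, 7. Hamming distance = 3.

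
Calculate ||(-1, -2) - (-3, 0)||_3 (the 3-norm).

(Σ|x_i - y_i|^3)^(1/3) = (|-1 - (-3)|^3 + |-2 - 0|^3)^(1/3)
= (2^3 + 2^3)^(1/3) = (8 + 8)^(1/3) = (16)^(1/3) ≈ 2.5198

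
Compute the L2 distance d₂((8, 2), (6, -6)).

√(Σ(x_i - y_i)²) = √((8 - 6)² + (2 - (-6))²)
= √(2² + 8²) = √(4 + 64) = √68 ≈ 8.2462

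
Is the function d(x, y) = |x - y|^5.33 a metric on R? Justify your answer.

No. d(x,y) = |x-y|^5.33 fails the triangle inequality since p = 5.33 > 1. Counterexample: x = -1, y = 4, z = 6. d(x,z) = |-1 - 6|^5.33 = 7^5.33 ≈ 31942.7684, but d(x,y) + d(y,z) = 5^5.33 + 2^5.33 ≈ 5315.0839 + 40.2244 = 5355.3083. Since 31942.7684 > 5355.3083, the triangle inequality is violated.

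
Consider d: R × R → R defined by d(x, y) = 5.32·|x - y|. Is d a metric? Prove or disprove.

Yes. Since |x - y| is a metric on R and 5.32 > 0, the positive scalar multiple 5.32·|x - y| is also a metric: scaling by a positive constant preserves non-negativity, identity (d=0 ⟺ |x-y|=0 ⟺ x=y), symmetry, and the triangle inequality.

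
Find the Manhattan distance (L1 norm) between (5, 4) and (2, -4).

Σ|x_i - y_i| = |5 - 2| + |4 - (-4)| = 3 + 8 = 11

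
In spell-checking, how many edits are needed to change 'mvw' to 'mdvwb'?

Let D[i][j] be the edit distance between the first i characters of 'mvw' and the first j characters of 'mdvwb', with D[i][0] = i, D[0][j] = j, and D[i][j] = D[i-1][j-1] if the characters match, else 1 + min(D[i-1][j], D[i][j-1], D[i-1][j-1]). Filling the table (rows: prefixes of 'mvw', columns: prefixes of 'mdvwb'):
     ε  m  d  v  w  b
  ε  0  1  2  3  4  5
  m  1  0  1  2  3  4
  v  2  1  1  1  2  3
  w  3  2  2  2  1  2
The bottom-right entry gives D[3][5] = 2, so no sequence of fewer than 2 edits works. Backtracking through the table gives one optimal edit sequence (2 edits):
  mvw → mdvw (ins d @2)
  mdvw → mdvwb (ins b @5)
Edit distance = 2.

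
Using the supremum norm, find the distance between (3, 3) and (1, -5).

max(|x_i - y_i|) = max(|3 - 1|, |3 - (-5)|) = max(2, 8) = 8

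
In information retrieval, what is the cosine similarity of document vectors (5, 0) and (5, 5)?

With u = (5, 0), v = (5, 5):
u·v = 5·5 + 0·5 = 25 + 0 = 25.
|u| = √(5² + 0²) = √25, |v| = √(5² + 5²) = √50, so |u||v| = √(25·50) = √1250.
cos θ = (u·v)/(|u||v|) = 25/√1250 ≈ 0.7071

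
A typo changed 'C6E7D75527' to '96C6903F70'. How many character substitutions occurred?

Differing positions: 1, 3, 4, 5, 6, 7, 8, 9, 10. Hamming distance = 9.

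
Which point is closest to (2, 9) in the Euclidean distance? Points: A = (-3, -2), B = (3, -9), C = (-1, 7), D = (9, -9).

Distances: d(A) ≈ 12.083, d(B) ≈ 18.0278, d(C) ≈ 3.6056, d(D) ≈ 19.3132. Nearest: C = (-1, 7) with distance 3.6056.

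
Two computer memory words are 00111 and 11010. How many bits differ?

Differing positions: 1, 2, 3, 5. Hamming distance = 4.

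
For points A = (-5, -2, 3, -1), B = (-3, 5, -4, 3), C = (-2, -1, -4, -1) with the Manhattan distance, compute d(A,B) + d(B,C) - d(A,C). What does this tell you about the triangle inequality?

d(A,B) = 2 + 7 + 7 + 4 = 20, d(B,C) = 1 + 6 + 0 + 4 = 11, d(A,C) = 3 + 1 + 7 + 0 = 11.
d(A,B) + d(B,C) - d(A,C) = 20 + 11 - 11 = 31 - 11 = 20. This is ≥ 0, so the triangle inequality holds for these points.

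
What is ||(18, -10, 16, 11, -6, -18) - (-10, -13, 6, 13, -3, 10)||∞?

max(|x_i - y_i|) = max(|18 - (-10)|, |-10 - (-13)|, |16 - 6|, |11 - 13|, |-6 - (-3)|, |-18 - 10|) = max(28, 3, 10, 2, 3, 28) = 28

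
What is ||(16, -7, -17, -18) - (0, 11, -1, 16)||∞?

max(|x_i - y_i|) = max(|16 - 0|, |-7 - 11|, |-17 - (-1)|, |-18 - 16|) = max(16, 18, 16, 34) = 34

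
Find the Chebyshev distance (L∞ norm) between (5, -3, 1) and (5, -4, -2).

max(|x_i - y_i|) = max(|5 - 5|, |-3 - (-4)|, |1 - (-2)|) = max(0, 1, 3) = 3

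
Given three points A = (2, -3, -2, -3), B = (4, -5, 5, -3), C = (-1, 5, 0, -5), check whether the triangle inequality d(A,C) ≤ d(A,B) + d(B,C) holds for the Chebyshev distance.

d(A,B) = max(2, 2, 7, 0) = 7, d(B,C) = max(5, 10, 5, 2) = 10, d(A,C) = max(3, 8, 2, 2) = 8.
d(A,C) = 8 ≤ 7 + 10 = 17. Triangle inequality is satisfied.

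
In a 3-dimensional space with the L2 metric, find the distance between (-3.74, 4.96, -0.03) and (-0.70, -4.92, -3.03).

(Σ|x_i - y_i|^2)^(1/2) = (|-3.74 - (-0.7)|^2 + |4.96 - (-4.92)|^2 + |-0.03 - (-3.03)|^2)^(1/2)
= (3.04^2 + 9.88^2 + 3^2)^(1/2) = (9.2416 + 97.6144 + 9)^(1/2) = (115.856)^(1/2) ≈ 10.7636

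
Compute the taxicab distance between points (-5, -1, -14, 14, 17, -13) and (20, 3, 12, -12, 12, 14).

Σ|x_i - y_i| = |-5 - 20| + |-1 - 3| + |-14 - 12| + |14 - (-12)| + |17 - 12| + |-13 - 14| = 25 + 4 + 26 + 26 + 5 + 27 = 113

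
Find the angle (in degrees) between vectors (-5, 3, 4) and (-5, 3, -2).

With u = (-5, 3, 4), v = (-5, 3, -2):
u·v = (-5)·(-5) + 3·3 + 4·(-2) = 25 + 9 + (-8) = 26.
|u| = √((-5)² + 3² + 4²) = √50, |v| = √((-5)² + 3² + (-2)²) = √38, so |u||v| = √(50·38) = √1900.
cos θ = (u·v)/(|u||v|) = 26/√1900 ≈ 0.596481
θ = arccos(0.596481) ≈ 53.38°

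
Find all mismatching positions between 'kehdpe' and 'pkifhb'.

Differing positions: 1, 2, 3, 4, 5, 6. Hamming distance = 6.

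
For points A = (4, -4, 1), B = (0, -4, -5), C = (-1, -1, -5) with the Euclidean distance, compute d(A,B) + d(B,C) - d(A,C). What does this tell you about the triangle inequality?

d(A,B) = √(4² + 0² + 6²) = √52 ≈ 7.2111, d(B,C) = √(1² + 3² + 0²) = √10 ≈ 3.1623, d(A,C) = √(5² + 3² + 6²) = √70 ≈ 8.3666.
d(A,B) + d(B,C) - d(A,C) = 7.2111 + 3.1623 - 8.3666 = 10.3734 - 8.3666 = 2.0068 (to 4 decimal places). This is ≥ 0, so the triangle inequality holds for these points.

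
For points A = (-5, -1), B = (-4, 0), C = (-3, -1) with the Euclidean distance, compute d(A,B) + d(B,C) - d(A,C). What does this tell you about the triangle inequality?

d(A,B) = √(1² + 1²) = √2 ≈ 1.4142, d(B,C) = √(1² + 1²) = √2 ≈ 1.4142, d(A,C) = √(2² + 0²) = √4 = 2.
d(A,B) + d(B,C) - d(A,C) = 1.4142 + 1.4142 - 2 = 2.8284 - 2 = 0.8284 (to 4 decimal places). This is ≥ 0, so the triangle inequality holds for these points.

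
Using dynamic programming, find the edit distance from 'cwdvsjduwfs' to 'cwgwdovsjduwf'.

Let D[i][j] be the edit distance between the first i characters of 'cwdvsjduwfs' and the first j characters of 'cwgwdovsjduwf', with D[i][0] = i, D[0][j] = j, and D[i][j] = D[i-1][j-1] if the characters match, else 1 + min(D[i-1][j], D[i][j-1], D[i-1][j-1]). Filling the table (rows: prefixes of 'cwdvsjduwfs', columns: prefixes of 'cwgwdovsjduwf'):
     ε  c  w  g  w  d  o  v  s  j  d  u  w  f
  ε  0  1  2  3  4  5  6  7  8  9 10 11 12 13
  c  1  0  1  2  3  4  5  6  7  8  9 10 11 12
  w  2  1  0  1  2  3  4  5  6  7  8  9 10 11
  d  3  2  1  1  2  2  3  4  5  6  7  8  9 10
  v  4  3  2  2  2  3  3  3  4  5  6  7  8  9
  s  5  4  3  3  3  3  4  4  3  4  5  6  7  8
  j  6  5  4  4  4  4  4  5  4  3  4  5  6  7
  d  7  6  5  5  5  4  5  5  5  4  3  4  5  6
  u  8  7  6  6  6  5  5  6  6  5  4  3  4  5
  w  9  8  7  7  6  6  6  6  7  6  5  4  3  4
  f 10  9  8  8  7  7  7  7  7  7  6  5  4  3
  s 11 10  9  9  8  8  8  8  7  8  7  6  5  4
The bottom-right entry gives D[11][13] = 4, so no sequence of fewer than 4 edits works. Backtracking through the table gives one optimal edit sequence (4 edits):
  cwdvsjduwfs → cwwdvsjduwfs (ins w @2)
  cwwdvsjduwfs → cwgwdvsjduwfs (ins g @3)
  cwgwdvsjduwfs → cwgwdovsjduwfs (ins o @6)
  cwgwdovsjduwfs → cwgwdovsjduwf (del s @14)
Edit distance = 4.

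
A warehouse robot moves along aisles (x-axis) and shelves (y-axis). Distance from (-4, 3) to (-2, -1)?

Σ|x_i - y_i| = |-4 - (-2)| + |3 - (-1)| = 2 + 4 = 6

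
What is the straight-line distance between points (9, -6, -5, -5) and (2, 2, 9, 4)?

√(Σ(x_i - y_i)²) = √((9 - 2)² + (-6 - 2)² + (-5 - 9)² + (-5 - 4)²)
= √(7² + (-8)² + (-14)² + (-9)²) = √(49 + 64 + 196 + 81) = √390 ≈ 19.7484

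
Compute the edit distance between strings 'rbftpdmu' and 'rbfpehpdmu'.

Let D[i][j] be the edit distance between the first i characters of 'rbftpdmu' and the first j characters of 'rbfpehpdmu', with D[i][0] = i, D[0][j] = j, and D[i][j] = D[i-1][j-1] if the characters match, else 1 + min(D[i-1][j], D[i][j-1], D[i-1][j-1]). Filling the table (rows: prefixes of 'rbftpdmu', columns: prefixes of 'rbfpehpdmu'):
     ε  r  b  f  p  e  h  p  d  m  u
  ε  0  1  2  3  4  5  6  7  8  9 10
  r  1  0  1  2  3  4  5  6  7  8  9
  b  2  1  0  1  2  3  4  5  6  7  8
  f  3  2  1  0  1  2  3  4  5  6  7
  t  4  3  2  1  1  2  3  4  5  6  7
  p  5  4  3  2  1  2  3  3  4  5  6
  d  6  5  4  3  2  2  3  4  3  4  5
  m  7  6  5  4  3  3  3  4  4  3  4
  u  8  7  6  5  4  4  4  4  5  4  3
The bottom-right entry gives D[8][10] = 3, so no sequence of fewer than 3 edits works. Backtracking through the table gives one optimal edit sequence (3 edits):
  rbftpdmu → rbfptpdmu (ins p @4)
  rbfptpdmu → rbfpetpdmu (ins e @5)
  rbfpetpdmu → rbfpehpdmu (sub t→h @6)
Edit distance = 3.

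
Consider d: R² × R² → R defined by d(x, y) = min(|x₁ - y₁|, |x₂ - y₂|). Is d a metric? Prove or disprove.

No. d fails identity of indiscernibles: take x = (-1, 0) and y = (-1, 5). Then d(x,y) = min(|-1 - (-1)|, |0 - 5|) = min(0, 5) = 0, yet x ≠ y.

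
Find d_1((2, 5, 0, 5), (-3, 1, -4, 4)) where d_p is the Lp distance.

Σ|x_i - y_i| = |2 - (-3)| + |5 - 1| + |0 - (-4)| + |5 - 4| = 5 + 4 + 4 + 1 = 14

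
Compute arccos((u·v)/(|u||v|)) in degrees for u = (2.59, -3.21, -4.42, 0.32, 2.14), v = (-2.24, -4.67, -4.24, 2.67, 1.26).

With u = (2.59, -3.21, -4.42, 0.32, 2.14), v = (-2.24, -4.67, -4.24, 2.67, 1.26):
u·v = 2.59·(-2.24) + (-3.21)·(-4.67) + (-4.42)·(-4.24) + 0.32·2.67 + 2.14·1.26 = (-5.8016) + 14.9907 + 18.7408 + 0.8544 + 2.6964 = 31.4807.
|u| = √(2.59² + (-3.21)² + (-4.42)² + 0.32² + 2.14²) = √(6.7081 + 10.3041 + 19.5364 + 0.1024 + 4.5796) = √41.2306, |v| = √((-2.24)² + (-4.67)² + (-4.24)² + 2.67² + 1.26²) = √(5.0176 + 21.8089 + 17.9776 + 7.1289 + 1.5876) = √53.5206.
cos θ = (u·v)/(|u||v|) = 31.4807/(√41.2306·√53.5206) ≈ 0.670153
θ = arccos(0.670153) ≈ 47.92°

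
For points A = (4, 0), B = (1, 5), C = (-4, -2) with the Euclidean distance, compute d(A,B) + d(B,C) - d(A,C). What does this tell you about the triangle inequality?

d(A,B) = √(3² + 5²) = √34 ≈ 5.831, d(B,C) = √(5² + 7²) = √74 ≈ 8.6023, d(A,C) = √(8² + 2²) = √68 ≈ 8.2462.
d(A,B) + d(B,C) - d(A,C) = 5.831 + 8.6023 - 8.2462 = 14.4333 - 8.2462 = 6.1871 (to 4 decimal places). This is ≥ 0, so the triangle inequality holds for these points.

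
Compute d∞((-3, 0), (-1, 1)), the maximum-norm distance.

max(|x_i - y_i|) = max(|-3 - (-1)|, |0 - 1|) = max(2, 1) = 2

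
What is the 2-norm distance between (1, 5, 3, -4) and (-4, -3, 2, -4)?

(Σ|x_i - y_i|^2)^(1/2) = (|1 - (-4)|^2 + |5 - (-3)|^2 + |3 - 2|^2 + |-4 - (-4)|^2)^(1/2)
= (5^2 + 8^2 + 1^2 + 0^2)^(1/2) = (25 + 64 + 1 + 0)^(1/2) = (90)^(1/2) ≈ 9.4868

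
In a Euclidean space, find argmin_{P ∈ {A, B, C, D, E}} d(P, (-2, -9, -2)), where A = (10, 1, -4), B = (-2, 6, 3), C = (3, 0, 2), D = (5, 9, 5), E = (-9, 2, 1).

Distances: d(A) ≈ 15.748, d(B) ≈ 15.8114, d(C) ≈ 11.0454, d(D) ≈ 20.5426, d(E) ≈ 13.3791. Nearest: C = (3, 0, 2) with distance 11.0454.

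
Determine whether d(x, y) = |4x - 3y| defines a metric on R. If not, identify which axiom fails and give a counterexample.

No. d fails symmetry: d(1, 6) = |4·1 - 3·6| = |-14| = 14, but d(6, 1) = |4·6 - 3·1| = |21| = 21. Since 14 ≠ 21, d(x,y) ≠ d(y,x) in general.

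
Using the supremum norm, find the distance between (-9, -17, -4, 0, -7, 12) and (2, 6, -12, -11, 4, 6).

max(|x_i - y_i|) = max(|-9 - 2|, |-17 - 6|, |-4 - (-12)|, |0 - (-11)|, |-7 - 4|, |12 - 6|) = max(11, 23, 8, 11, 11, 6) = 23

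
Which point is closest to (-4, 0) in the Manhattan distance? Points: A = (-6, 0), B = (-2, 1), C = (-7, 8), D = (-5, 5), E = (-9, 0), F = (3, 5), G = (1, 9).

Distances: d(A) = 2, d(B) = 3, d(C) = 11, d(D) = 6, d(E) = 5, d(F) = 12, d(G) = 14. Nearest: A = (-6, 0) with distance 2.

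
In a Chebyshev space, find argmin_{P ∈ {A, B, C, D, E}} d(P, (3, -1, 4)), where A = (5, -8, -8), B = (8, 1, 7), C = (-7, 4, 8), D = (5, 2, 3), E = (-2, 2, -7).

Distances: d(A) = 12, d(B) = 5, d(C) = 10, d(D) = 3, d(E) = 11. Nearest: D = (5, 2, 3) with distance 3.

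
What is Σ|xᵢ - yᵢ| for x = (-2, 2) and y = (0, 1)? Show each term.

Σ|x_i - y_i| = |-2 - 0| + |2 - 1| = 2 + 1 = 3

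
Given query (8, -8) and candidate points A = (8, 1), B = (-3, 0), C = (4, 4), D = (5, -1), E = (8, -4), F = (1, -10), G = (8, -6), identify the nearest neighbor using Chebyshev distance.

Distances: d(A) = 9, d(B) = 11, d(C) = 12, d(D) = 7, d(E) = 4, d(F) = 7, d(G) = 2. Nearest: G = (8, -6) with distance 2.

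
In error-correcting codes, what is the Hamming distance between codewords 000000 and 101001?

Differing positions: 1, 3, 6. Hamming distance = 3.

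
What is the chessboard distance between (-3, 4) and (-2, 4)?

max(|x_i - y_i|) = max(|-3 - (-2)|, |4 - 4|) = max(1, 0) = 1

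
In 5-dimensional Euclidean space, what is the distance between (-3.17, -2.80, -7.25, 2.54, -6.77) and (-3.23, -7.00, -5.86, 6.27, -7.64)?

√(Σ(x_i - y_i)²) = √((-3.17 - (-3.23))² + (-2.8 - (-7))² + (-7.25 - (-5.86))² + (2.54 - 6.27)² + (-6.77 - (-7.64))²)
= √(0.06² + 4.2² + (-1.39)² + (-3.73)² + 0.87²) = √(0.0036 + 17.64 + 1.9321 + 13.9129 + 0.7569) = √34.2455 ≈ 5.852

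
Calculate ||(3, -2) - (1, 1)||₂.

√(Σ(x_i - y_i)²) = √((3 - 1)² + (-2 - 1)²)
= √(2² + (-3)²) = √(4 + 9) = √13 ≈ 3.6056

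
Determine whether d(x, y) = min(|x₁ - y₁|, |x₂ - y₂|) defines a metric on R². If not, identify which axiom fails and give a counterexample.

No. d fails identity of indiscernibles: take x = (0, 0) and y = (0, 2). Then d(x,y) = min(|0 - 0|, |0 - 2|) = min(0, 2) = 0, yet x ≠ y.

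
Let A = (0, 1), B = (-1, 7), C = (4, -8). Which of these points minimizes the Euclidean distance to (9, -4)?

Distances: d(A) ≈ 10.2956, d(B) ≈ 14.8661, d(C) ≈ 6.4031. Nearest: C = (4, -8) with distance 6.4031.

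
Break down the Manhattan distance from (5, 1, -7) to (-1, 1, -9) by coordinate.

Σ|x_i - y_i| = |5 - (-1)| + |1 - 1| + |-7 - (-9)| = 6 + 0 + 2 = 8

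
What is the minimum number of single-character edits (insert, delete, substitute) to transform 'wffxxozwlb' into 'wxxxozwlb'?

Let D[i][j] be the edit distance between the first i characters of 'wffxxozwlb' and the first j characters of 'wxxxozwlb', with D[i][0] = i, D[0][j] = j, and D[i][j] = D[i-1][j-1] if the characters match, else 1 + min(D[i-1][j], D[i][j-1], D[i-1][j-1]). Filling the table (rows: prefixes of 'wffxxozwlb', columns: prefixes of 'wxxxozwlb'):
     ε  w  x  x  x  o  z  w  l  b
  ε  0  1  2  3  4  5  6  7  8  9
  w  1  0  1  2  3  4  5  6  7  8
  f  2  1  1  2  3  4  5  6  7  8
  f  3  2  2  2  3  4  5  6  7  8
  x  4  3  2  2  2  3  4  5  6  7
  x  5  4  3  2  2  3  4  5  6  7
  o  6  5  4  3  3  2  3  4  5  6
  z  7  6  5  4  4  3  2  3  4  5
  w  8  7  6  5  5  4  3  2  3  4
  l  9  8  7  6  6  5  4  3  2  3
  b 10  9  8  7  7  6  5  4  3  2
The bottom-right entry gives D[10][9] = 2, so no sequence of fewer than 2 edits works. Backtracking through the table gives one optimal edit sequence (2 edits):
  wffxxozwlb → wfxxozwlb (del f @2)
  wfxxozwlb → wxxxozwlb (sub f→x @2)
Edit distance = 2.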